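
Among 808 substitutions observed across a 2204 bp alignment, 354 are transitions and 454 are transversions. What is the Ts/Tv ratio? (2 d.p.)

R = 354/454 = 0.779735… ≈ 0.78 (to 2 d.p.).

0.78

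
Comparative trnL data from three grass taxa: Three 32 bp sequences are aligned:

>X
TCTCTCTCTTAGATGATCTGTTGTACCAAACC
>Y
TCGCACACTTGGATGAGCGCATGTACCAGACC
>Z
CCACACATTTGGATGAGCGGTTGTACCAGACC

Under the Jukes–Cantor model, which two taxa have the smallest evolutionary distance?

X–Y: 9/32 differ, p = 0.281, d = 0.353.
X–Z: 9/32 differ, p = 0.281, d = 0.353.
Y–Z: 5/32 differ, p = 0.156, d = 0.175.
The smallest distance is between Y and Z.

Y and Z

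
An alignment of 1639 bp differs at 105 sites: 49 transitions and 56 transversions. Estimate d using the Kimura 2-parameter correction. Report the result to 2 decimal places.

P = 49/1639 ≈ 0.029896 and Q = 56/1639 ≈ 0.034167.
Under the Kimura two-parameter model, d = −½ ln(1 − 2P − Q) − ¼ ln(1 − 2Q).
1 − 2P − Q = 0.906041, giving −½ ln(0.906041) = 0.049335.
1 − 2Q = 0.931666, giving −¼ ln(0.931666) = 0.017695.
d = 0.049335 + 0.017695 = 0.067030.

0.07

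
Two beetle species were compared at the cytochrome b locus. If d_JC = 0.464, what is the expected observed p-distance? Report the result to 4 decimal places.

0.3460

p = (3/4)(1 − e^(−4d/3)) = 0.75 × (1 − e^(-0.618667)) = 0.75 × (1 − 0.538662) = 0.346004.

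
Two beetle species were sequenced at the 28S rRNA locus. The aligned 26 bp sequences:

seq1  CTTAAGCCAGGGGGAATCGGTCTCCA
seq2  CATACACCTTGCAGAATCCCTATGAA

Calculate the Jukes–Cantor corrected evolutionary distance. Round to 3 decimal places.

The sequences differ at 12 of 26 sites, so p = 12/26 ≈ 0.461538.
d = −(3/4) ln(1 − 4p/3) = −0.75 ln(1 − 0.615384) = −0.75 ln(0.384616)
  = −0.75 × (-0.955510) = 0.716633 substitutions/site.

0.717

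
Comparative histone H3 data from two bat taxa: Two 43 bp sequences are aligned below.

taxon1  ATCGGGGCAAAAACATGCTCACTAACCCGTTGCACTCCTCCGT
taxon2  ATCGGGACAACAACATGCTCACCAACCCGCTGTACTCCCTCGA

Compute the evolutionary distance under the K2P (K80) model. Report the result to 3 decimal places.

0.221

Of 43 sites, 6 differences are transitions and 2 are transversions, so P = 6/43 ≈ 0.139535 and Q = 2/43 ≈ 0.046512.
Under the Kimura two-parameter model, d = −½ ln(1 − 2P − Q) − ¼ ln(1 − 2Q).
1 − 2P − Q = 0.674418, giving −½ ln(0.674418) = 0.196953.
1 − 2Q = 0.906976, giving −¼ ln(0.906976) = 0.024410.
d = 0.196953 + 0.024410 = 0.221363.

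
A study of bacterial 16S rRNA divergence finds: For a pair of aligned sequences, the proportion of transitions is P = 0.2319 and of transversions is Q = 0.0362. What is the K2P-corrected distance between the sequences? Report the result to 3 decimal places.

0.365

Under the Kimura two-parameter model, d = −½ ln(1 − 2P − Q) − ¼ ln(1 − 2Q).
1 − 2P − Q = 0.5, giving −½ ln(0.5) = 0.346574.
1 − 2Q = 0.9276, giving −¼ ln(0.9276) = 0.018789.
d = 0.346574 + 0.018789 = 0.365363.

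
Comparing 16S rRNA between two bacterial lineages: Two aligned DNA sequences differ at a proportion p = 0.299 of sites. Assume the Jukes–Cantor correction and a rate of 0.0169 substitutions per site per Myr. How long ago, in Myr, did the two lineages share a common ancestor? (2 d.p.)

d = −(3/4) ln(1 − 4p/3) = −0.75 ln(1 − 0.398667) = −0.75 ln(0.601333)
  = −0.75 × (-0.508606) = 0.381455 substitutions/site.
Under a molecular clock d = 2μt, so t = d/(2μ) = 0.381455 / (2 × 0.0169) = 11.29 Myr.

11.29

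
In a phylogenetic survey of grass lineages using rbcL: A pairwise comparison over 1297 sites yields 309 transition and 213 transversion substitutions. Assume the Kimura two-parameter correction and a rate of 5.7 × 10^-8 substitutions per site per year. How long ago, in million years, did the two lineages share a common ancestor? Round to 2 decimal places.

5.36

P = 309/1297 ≈ 0.238242 and Q = 213/1297 ≈ 0.164225.
Under the Kimura two-parameter model, d = −½ ln(1 − 2P − Q) − ¼ ln(1 − 2Q).
1 − 2P − Q = 0.359291, giving −½ ln(0.359291) = 0.511811.
1 − 2Q = 0.67155, giving −¼ ln(0.67155) = 0.099542.
d = 0.511811 + 0.099542 = 0.611353.
Under a molecular clock d = 2μt, so t = d/(2μ) = 0.611353 / (2 × 5.7 × 10^-8) = 5.36 million years.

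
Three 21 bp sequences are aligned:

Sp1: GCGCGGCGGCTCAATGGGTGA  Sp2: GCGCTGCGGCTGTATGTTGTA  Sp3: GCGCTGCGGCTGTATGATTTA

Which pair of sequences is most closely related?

Sp2 and Sp3

Sp1–Sp2: 7/21 differ, p = 0.333, d = 0.441.
Sp1–Sp3: 6/21 differ, p = 0.286, d = 0.360.
Sp2–Sp3: 2/21 differ, p = 0.095, d = 0.102.
The smallest distance is between Sp2 and Sp3.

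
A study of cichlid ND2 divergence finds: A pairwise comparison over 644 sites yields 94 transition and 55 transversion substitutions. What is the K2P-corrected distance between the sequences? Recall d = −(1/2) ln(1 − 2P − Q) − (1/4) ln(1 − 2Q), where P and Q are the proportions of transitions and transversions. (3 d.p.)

P = 94/644 ≈ 0.145963 and Q = 55/644 ≈ 0.085404.
Under the Kimura two-parameter model, d = −½ ln(1 − 2P − Q) − ¼ ln(1 − 2Q).
1 − 2P − Q = 0.62267, giving −½ ln(0.62267) = 0.236869.
1 − 2Q = 0.829192, giving −¼ ln(0.829192) = 0.046826.
d = 0.236869 + 0.046826 = 0.283695.

0.284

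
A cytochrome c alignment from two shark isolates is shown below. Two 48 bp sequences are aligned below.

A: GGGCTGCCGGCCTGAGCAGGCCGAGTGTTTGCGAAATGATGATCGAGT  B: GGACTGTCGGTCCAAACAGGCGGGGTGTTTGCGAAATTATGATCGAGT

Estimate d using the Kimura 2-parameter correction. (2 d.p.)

0.22

Of 48 sites, 7 differences are transitions and 2 are transversions, so P = 7/48 ≈ 0.145833 and Q = 2/48 ≈ 0.041667.
Under the Kimura two-parameter model, d = −½ ln(1 − 2P − Q) − ¼ ln(1 − 2Q).
1 − 2P − Q = 0.666667, giving −½ ln(0.666667) = 0.202732.
1 − 2Q = 0.916666, giving −¼ ln(0.916666) = 0.021753.
d = 0.202732 + 0.021753 = 0.224485.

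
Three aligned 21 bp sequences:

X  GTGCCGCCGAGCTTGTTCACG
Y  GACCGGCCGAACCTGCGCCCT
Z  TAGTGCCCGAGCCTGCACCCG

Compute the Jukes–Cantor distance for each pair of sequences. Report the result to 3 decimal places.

X–Y: 9/21 sites differ → p ≈ 0.428571, d = −0.75 ln(1 − 0.571428) = 0.635472 ≈ 0.635.
X–Z: 9/21 sites differ → p ≈ 0.428571, d = −0.75 ln(1 − 0.571428) = 0.635472 ≈ 0.635.
Y–Z: 7/21 sites differ → p ≈ 0.333333, d = −0.75 ln(1 − 0.444444) = 0.440839 ≈ 0.441.

d(X,Y) = 0.635, d(X,Z) = 0.635, d(Y,Z) = 0.441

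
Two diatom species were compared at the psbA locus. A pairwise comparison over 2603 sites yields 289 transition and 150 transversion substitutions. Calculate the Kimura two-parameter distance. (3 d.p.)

P = 289/2603 ≈ 0.111026 and Q = 150/2603 ≈ 0.057626.
Under the Kimura two-parameter model, d = −½ ln(1 − 2P − Q) − ¼ ln(1 − 2Q).
1 − 2P − Q = 0.720322, giving −½ ln(0.720322) = 0.164028.
1 − 2Q = 0.884748, giving −¼ ln(0.884748) = 0.030613.
d = 0.164028 + 0.030613 = 0.194641.

0.195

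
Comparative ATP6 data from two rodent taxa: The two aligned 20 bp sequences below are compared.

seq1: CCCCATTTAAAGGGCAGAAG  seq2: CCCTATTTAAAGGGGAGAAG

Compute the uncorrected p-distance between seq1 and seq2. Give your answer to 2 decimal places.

0.10

The sequences differ at 2 of 20 positions (sites 4, 15).
p = 2/20 = 0.10.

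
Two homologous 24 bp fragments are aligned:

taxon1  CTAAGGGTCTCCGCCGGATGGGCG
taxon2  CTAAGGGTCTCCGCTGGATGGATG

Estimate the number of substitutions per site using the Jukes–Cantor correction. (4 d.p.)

The sequences differ at 3 of 24 sites (15, 22, 23), so p = 3/24 = 0.125.
d = −(3/4) ln(1 − 4p/3) = −0.75 ln(1 − 0.166667) = −0.75 ln(0.833333)
  = −0.75 × (-0.182322) = 0.136742 substitutions/site.

0.1367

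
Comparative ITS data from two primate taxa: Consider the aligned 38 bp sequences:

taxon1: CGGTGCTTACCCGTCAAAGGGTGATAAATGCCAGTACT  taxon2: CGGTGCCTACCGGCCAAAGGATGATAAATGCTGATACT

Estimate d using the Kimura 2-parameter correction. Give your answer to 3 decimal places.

Of 38 sites, 6 differences are transitions and 1 are transversions, so P = 6/38 ≈ 0.157895 and Q = 1/38 ≈ 0.026316.
Under the Kimura two-parameter model, d = −½ ln(1 − 2P − Q) − ¼ ln(1 − 2Q).
1 − 2P − Q = 0.657894, giving −½ ln(0.657894) = 0.209356.
1 − 2Q = 0.947368, giving −¼ ln(0.947368) = 0.013517.
d = 0.209356 + 0.013517 = 0.222873.

0.223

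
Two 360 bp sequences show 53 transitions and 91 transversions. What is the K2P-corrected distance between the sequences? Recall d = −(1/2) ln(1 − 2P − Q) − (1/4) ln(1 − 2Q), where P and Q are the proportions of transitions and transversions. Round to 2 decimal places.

0.57

P = 53/360 ≈ 0.147222 and Q = 91/360 ≈ 0.252778.
Under the Kimura two-parameter model, d = −½ ln(1 − 2P − Q) − ¼ ln(1 − 2Q).
1 − 2P − Q = 0.452778, giving −½ ln(0.452778) = 0.396177.
1 − 2Q = 0.494444, giving −¼ ln(0.494444) = 0.176080.
d = 0.396177 + 0.176080 = 0.572257.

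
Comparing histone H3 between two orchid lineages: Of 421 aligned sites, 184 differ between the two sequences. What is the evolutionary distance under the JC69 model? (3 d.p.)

0.656

p = 184/421 ≈ 0.437055.
d = −(3/4) ln(1 − 4p/3) = −0.75 ln(1 − 0.58274) = −0.75 ln(0.41726)
  = −0.75 × (-0.874046) = 0.655535 substitutions/site.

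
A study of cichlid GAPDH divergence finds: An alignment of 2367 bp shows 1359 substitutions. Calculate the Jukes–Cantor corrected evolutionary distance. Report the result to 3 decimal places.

p = 1359/2367 ≈ 0.574144.
d = −(3/4) ln(1 − 4p/3) = −0.75 ln(1 − 0.765525) = −0.75 ln(0.234475)
  = −0.75 × (-1.450406) = 1.087805 substitutions/site.

1.088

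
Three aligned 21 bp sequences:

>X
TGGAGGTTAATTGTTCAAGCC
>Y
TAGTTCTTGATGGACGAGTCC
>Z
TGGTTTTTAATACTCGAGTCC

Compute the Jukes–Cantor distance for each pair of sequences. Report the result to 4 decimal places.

d(X,Y) = 0.8990, d(X,Z) = 0.6355, d(Y,Z) = 0.3597

X–Y: 11/21 sites differ → p ≈ 0.52381, d = −0.75 ln(1 − 0.698413) = 0.899023 ≈ 0.8990.
X–Z: 9/21 sites differ → p ≈ 0.428571, d = −0.75 ln(1 − 0.571428) = 0.635472 ≈ 0.6355.
Y–Z: 6/21 sites differ → p ≈ 0.285714, d = −0.75 ln(1 − 0.380952) = 0.359679 ≈ 0.3597.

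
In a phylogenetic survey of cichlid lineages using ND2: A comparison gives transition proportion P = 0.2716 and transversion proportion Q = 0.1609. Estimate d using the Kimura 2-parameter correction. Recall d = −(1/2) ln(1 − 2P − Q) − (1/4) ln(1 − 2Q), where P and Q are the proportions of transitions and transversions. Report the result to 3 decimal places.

0.706

Under the Kimura two-parameter model, d = −½ ln(1 − 2P − Q) − ¼ ln(1 − 2Q).
1 − 2P − Q = 0.2959, giving −½ ln(0.2959) = 0.608867.
1 − 2Q = 0.6782, giving −¼ ln(0.6782) = 0.097078.
d = 0.608867 + 0.097078 = 0.705945.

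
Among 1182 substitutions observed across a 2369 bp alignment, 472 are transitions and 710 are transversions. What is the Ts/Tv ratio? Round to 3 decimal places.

R = 472/710 = 0.664788… ≈ 0.665 (to 3 d.p.).

0.665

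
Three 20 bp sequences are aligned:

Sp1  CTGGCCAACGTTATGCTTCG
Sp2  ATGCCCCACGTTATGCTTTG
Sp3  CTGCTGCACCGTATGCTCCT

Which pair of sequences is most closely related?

Sp1–Sp2: 4/20 differ, p = 0.200, d = 0.233.
Sp1–Sp3: 8/20 differ, p = 0.400, d = 0.572.
Sp2–Sp3: 8/20 differ, p = 0.400, d = 0.572.
The smallest distance is between Sp1 and Sp2.

Sp1 and Sp2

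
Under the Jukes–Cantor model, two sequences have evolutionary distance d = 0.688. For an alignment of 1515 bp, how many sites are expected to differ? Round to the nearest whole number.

682

Invert JC69: p = (3/4)(1 − e^(−4d/3)) = 0.75 × (1 − e^(-0.917333)) = 0.75 × (1 − 0.399583) = 0.450313.
Expected differing sites = pL ≈ 0.450313 × 1515 = 682.224195 ≈ 682.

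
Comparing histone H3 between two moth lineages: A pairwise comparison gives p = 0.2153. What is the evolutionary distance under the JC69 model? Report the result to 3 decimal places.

d = −(3/4) ln(1 − 4p/3) = −0.75 ln(1 − 0.287067) = −0.75 ln(0.712933)
  = −0.75 × (-0.338368) = 0.253776 substitutions/site.

0.254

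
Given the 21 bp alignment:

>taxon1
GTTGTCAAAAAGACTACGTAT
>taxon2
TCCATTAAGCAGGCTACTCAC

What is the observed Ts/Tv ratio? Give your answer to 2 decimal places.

2.67

Transitions are A↔G and C↔T; transversions are all other mismatches.
Transitions: 8. Transversions: 3.
R = 8/3 = 2.666666… ≈ 2.67 (to 2 d.p.).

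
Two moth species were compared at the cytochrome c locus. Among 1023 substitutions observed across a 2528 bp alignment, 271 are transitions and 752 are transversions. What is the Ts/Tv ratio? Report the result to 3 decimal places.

0.360

R = 271/752 = 0.360372… ≈ 0.360 (to 3 d.p.).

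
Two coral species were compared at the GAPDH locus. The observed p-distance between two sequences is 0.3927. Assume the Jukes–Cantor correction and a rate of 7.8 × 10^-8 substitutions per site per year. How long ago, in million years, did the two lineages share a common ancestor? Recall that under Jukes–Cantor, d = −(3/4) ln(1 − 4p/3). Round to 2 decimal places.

3.56

d = −(3/4) ln(1 − 4p/3) = −0.75 ln(1 − 0.5236) = −0.75 ln(0.4764)
  = −0.75 × (-0.741497) = 0.556123 substitutions/site.
Under a molecular clock d = 2μt, so t = d/(2μ) = 0.556123 / (2 × 7.8 × 10^-8) = 3.56 million years.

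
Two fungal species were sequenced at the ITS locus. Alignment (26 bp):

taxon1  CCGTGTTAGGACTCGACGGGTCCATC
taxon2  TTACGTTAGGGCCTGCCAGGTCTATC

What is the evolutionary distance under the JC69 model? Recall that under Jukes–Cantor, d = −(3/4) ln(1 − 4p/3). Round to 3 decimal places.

The sequences differ at 10 of 26 sites (1, 2, 3, 4, 11, 13, 14, 16, 18, 23), so p = 10/26 ≈ 0.384615.
d = −(3/4) ln(1 − 4p/3) = −0.75 ln(1 − 0.51282) = −0.75 ln(0.48718)
  = −0.75 × (-0.719122) = 0.539342 substitutions/site.

0.539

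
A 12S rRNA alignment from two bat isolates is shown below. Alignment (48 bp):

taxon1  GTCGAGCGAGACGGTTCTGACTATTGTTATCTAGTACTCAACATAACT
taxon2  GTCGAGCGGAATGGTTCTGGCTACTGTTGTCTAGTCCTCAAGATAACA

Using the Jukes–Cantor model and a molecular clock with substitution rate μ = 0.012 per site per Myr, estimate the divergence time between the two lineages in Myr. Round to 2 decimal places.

8.99

The sequences differ at 9 of 48 sites (9, 10, 12, 20, 24, 29, 36, 42, 48), so p = 9/48 = 0.1875.
d = −(3/4) ln(1 − 4p/3) = −0.75 ln(1 − 0.25) = −0.75 ln(0.75)
  = −0.75 × (-0.287682) = 0.215762 substitutions/site.
Under a molecular clock d = 2μt, so t = d/(2μ) = 0.215762 / (2 × 0.012) = 8.99 Myr.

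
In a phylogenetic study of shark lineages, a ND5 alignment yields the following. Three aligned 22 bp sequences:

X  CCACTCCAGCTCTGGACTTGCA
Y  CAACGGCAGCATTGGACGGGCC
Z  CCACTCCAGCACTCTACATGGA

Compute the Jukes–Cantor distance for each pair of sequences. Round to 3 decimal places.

d(X,Y) = 0.497, d(X,Z) = 0.271, d(Y,Z) = 0.699

X–Y: 8/22 sites differ → p ≈ 0.363636, d = −0.75 ln(1 − 0.484848) = 0.497470 ≈ 0.497.
X–Z: 5/22 sites differ → p ≈ 0.227273, d = −0.75 ln(1 − 0.303031) = 0.270761 ≈ 0.271.
Y–Z: 10/22 sites differ → p ≈ 0.454545, d = −0.75 ln(1 − 0.60606) = 0.698667 ≈ 0.699.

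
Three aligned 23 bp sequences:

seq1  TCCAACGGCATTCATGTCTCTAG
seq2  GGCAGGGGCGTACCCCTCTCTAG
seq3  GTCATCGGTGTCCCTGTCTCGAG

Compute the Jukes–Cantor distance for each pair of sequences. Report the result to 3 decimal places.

d(seq1,seq2) = 0.553, d(seq1,seq3) = 0.467, d(seq2,seq3) = 0.467

seq1–seq2: 9/23 sites differ → p ≈ 0.391304, d = −0.75 ln(1 − 0.521739) = 0.553199 ≈ 0.553.
seq1–seq3: 8/23 sites differ → p ≈ 0.347826, d = −0.75 ln(1 − 0.463768) = 0.467391 ≈ 0.467.
seq2–seq3: 8/23 sites differ → p ≈ 0.347826, d = −0.75 ln(1 − 0.463768) = 0.467391 ≈ 0.467.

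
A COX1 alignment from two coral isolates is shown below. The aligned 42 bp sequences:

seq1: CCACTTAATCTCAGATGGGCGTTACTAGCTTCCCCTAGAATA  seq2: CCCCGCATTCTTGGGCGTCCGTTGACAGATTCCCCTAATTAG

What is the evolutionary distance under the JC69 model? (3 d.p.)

The sequences differ at 19 of 42 sites, so p = 19/42 ≈ 0.452381.
d = −(3/4) ln(1 − 4p/3) = −0.75 ln(1 − 0.603175) = −0.75 ln(0.396825)
  = −0.75 × (-0.924260) = 0.693195 substitutions/site.

0.693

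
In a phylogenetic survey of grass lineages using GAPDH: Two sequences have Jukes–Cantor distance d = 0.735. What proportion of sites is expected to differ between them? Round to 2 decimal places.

0.47

p = (3/4)(1 − e^(−4d/3)) = 0.75 × (1 − e^(-0.98)) = 0.75 × (1 − 0.375311) = 0.468517.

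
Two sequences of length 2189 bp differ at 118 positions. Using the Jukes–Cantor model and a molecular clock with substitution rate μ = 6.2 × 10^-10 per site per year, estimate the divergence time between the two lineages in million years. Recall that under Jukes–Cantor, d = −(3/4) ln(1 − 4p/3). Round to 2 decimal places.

p = 118/2189 ≈ 0.053906.
d = −(3/4) ln(1 − 4p/3) = −0.75 ln(1 − 0.071875) = −0.75 ln(0.928125)
  = −0.75 × (-0.074589) = 0.055942 substitutions/site.
Under a molecular clock d = 2μt, so t = d/(2μ) = 0.055942 / (2 × 6.2 × 10^-10) = 45.11 million years.

45.11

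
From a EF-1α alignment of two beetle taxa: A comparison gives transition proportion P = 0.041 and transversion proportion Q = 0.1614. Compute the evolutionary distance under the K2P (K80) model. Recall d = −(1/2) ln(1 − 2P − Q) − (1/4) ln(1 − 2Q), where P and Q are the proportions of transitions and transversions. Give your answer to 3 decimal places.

0.237

Under the Kimura two-parameter model, d = −½ ln(1 − 2P − Q) − ¼ ln(1 − 2Q).
1 − 2P − Q = 0.7566, giving −½ ln(0.7566) = 0.139460.
1 − 2Q = 0.6772, giving −¼ ln(0.6772) = 0.097447.
d = 0.139460 + 0.097447 = 0.236907.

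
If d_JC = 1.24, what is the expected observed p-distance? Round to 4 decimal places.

0.6064

p = (3/4)(1 − e^(−4d/3)) = 0.75 × (1 − e^(-1.653333)) = 0.75 × (1 − 0.191411) = 0.606442.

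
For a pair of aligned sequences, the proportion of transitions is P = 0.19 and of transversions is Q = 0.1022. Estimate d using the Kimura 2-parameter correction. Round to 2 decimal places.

Under the Kimura two-parameter model, d = −½ ln(1 − 2P − Q) − ¼ ln(1 − 2Q).
1 − 2P − Q = 0.5178, giving −½ ln(0.5178) = 0.329083.
1 − 2Q = 0.7956, giving −¼ ln(0.7956) = 0.057165.
d = 0.329083 + 0.057165 = 0.386248.

0.39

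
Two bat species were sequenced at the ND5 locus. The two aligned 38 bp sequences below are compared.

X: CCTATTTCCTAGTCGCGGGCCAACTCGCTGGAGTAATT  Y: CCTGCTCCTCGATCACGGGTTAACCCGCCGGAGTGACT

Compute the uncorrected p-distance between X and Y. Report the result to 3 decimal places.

0.368

The sequences differ at 14 of 38 positions.
p = 14/38 = 0.368421… ≈ 0.368 (to 3 d.p.).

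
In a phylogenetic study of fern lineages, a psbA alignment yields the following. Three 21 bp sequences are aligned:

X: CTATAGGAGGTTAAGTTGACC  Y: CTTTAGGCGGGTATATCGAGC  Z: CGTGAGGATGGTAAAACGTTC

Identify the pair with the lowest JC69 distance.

X–Y: 7/21 differ, p = 0.333, d = 0.441.
X–Z: 10/21 differ, p = 0.476, d = 0.756.
Y–Z: 8/21 differ, p = 0.381, d = 0.532.
The smallest distance is between X and Y.

X and Y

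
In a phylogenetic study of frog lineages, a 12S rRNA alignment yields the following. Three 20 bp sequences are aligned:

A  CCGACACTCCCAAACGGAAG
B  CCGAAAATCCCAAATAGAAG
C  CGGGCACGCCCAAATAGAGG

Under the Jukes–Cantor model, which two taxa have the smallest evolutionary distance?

A and B

A–B: 4/20 differ, p = 0.200, d = 0.233.
A–C: 6/20 differ, p = 0.300, d = 0.383.
B–C: 6/20 differ, p = 0.300, d = 0.383.
The smallest distance is between A and B.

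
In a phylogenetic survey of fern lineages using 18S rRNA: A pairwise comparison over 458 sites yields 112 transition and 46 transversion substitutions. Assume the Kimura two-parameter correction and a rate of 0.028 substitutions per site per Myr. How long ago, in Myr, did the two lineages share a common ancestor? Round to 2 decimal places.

8.95

P = 112/458 ≈ 0.244541 and Q = 46/458 ≈ 0.100437.
Under the Kimura two-parameter model, d = −½ ln(1 − 2P − Q) − ¼ ln(1 − 2Q).
1 − 2P − Q = 0.410481, giving −½ ln(0.410481) = 0.445213.
1 − 2Q = 0.799126, giving −¼ ln(0.799126) = 0.056059.
d = 0.445213 + 0.056059 = 0.501272.
Under a molecular clock d = 2μt, so t = d/(2μ) = 0.501272 / (2 × 0.028) = 8.95 Myr.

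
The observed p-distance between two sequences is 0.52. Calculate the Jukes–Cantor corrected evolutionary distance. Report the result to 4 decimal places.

d = −(3/4) ln(1 − 4p/3) = −0.75 ln(1 − 0.693333) = −0.75 ln(0.306667)
  = −0.75 × (-1.181993) = 0.886495 substitutions/site.

0.8865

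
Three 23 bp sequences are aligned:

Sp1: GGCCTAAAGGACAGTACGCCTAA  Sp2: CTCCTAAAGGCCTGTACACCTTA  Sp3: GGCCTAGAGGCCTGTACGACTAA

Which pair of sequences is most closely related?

Sp1 and Sp3

Sp1–Sp2: 6/23 differ, p = 0.261, d = 0.321.
Sp1–Sp3: 4/23 differ, p = 0.174, d = 0.198.
Sp2–Sp3: 6/23 differ, p = 0.261, d = 0.321.
The smallest distance is between Sp1 and Sp3.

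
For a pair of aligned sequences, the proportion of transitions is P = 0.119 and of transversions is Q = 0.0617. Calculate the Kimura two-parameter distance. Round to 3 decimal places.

0.211

Under the Kimura two-parameter model, d = −½ ln(1 − 2P − Q) − ¼ ln(1 − 2Q).
1 − 2P − Q = 0.7003, giving −½ ln(0.7003) = 0.178123.
1 − 2Q = 0.8766, giving −¼ ln(0.8766) = 0.032926.
d = 0.178123 + 0.032926 = 0.211049.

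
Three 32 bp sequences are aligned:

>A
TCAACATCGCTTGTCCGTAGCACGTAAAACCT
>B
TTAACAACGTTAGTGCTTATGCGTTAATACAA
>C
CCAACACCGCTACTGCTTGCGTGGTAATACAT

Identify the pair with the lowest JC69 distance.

B and C

A–B: 14/32 differ, p = 0.438, d = 0.657.
A–C: 13/32 differ, p = 0.406, d = 0.585.
B–C: 10/32 differ, p = 0.313, d = 0.404.
The smallest distance is between B and C.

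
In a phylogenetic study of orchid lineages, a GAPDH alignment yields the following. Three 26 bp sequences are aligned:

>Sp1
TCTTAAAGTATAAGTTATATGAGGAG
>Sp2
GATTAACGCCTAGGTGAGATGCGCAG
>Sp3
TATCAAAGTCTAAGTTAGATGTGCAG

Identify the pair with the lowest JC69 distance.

Sp1–Sp2: 10/26 differ, p = 0.385, d = 0.539.
Sp1–Sp3: 6/26 differ, p = 0.231, d = 0.276.
Sp2–Sp3: 7/26 differ, p = 0.269, d = 0.334.
The smallest distance is between Sp1 and Sp3.

Sp1 and Sp3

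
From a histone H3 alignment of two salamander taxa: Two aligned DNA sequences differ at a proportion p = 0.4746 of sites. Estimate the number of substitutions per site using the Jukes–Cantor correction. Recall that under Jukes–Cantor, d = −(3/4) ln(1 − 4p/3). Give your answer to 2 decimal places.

d = −(3/4) ln(1 − 4p/3) = −0.75 ln(1 − 0.6328) = −0.75 ln(0.3672)
  = −0.75 × (-1.001849) = 0.751387 substitutions/site.

0.75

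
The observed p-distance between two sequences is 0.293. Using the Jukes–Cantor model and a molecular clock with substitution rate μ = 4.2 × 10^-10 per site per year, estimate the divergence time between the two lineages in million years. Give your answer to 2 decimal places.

d = −(3/4) ln(1 − 4p/3) = −0.75 ln(1 − 0.390667) = −0.75 ln(0.609333)
  = −0.75 × (-0.495390) = 0.371543 substitutions/site.
Under a molecular clock d = 2μt, so t = d/(2μ) = 0.371543 / (2 × 4.2 × 10^-10) = 442.31 million years.

442.31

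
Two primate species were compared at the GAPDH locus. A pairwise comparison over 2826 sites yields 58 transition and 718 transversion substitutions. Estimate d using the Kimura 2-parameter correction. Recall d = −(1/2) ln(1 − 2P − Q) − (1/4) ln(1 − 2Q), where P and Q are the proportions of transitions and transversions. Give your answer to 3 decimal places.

P = 58/2826 ≈ 0.020524 and Q = 718/2826 ≈ 0.254069.
Under the Kimura two-parameter model, d = −½ ln(1 − 2P − Q) − ¼ ln(1 − 2Q).
1 − 2P − Q = 0.704883, giving −½ ln(0.704883) = 0.174862.
1 − 2Q = 0.491862, giving −¼ ln(0.491862) = 0.177389.
d = 0.174862 + 0.177389 = 0.352251.

0.352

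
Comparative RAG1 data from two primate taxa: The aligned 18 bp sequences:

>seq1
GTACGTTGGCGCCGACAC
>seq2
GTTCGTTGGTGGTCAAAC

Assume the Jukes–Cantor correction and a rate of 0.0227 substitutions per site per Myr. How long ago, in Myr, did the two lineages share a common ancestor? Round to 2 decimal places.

9.71

The sequences differ at 6 of 18 sites (3, 10, 12, 13, 14, 16), so p = 6/18 ≈ 0.333333.
d = −(3/4) ln(1 − 4p/3) = −0.75 ln(1 − 0.444444) = −0.75 ln(0.555556)
  = −0.75 × (-0.587786) = 0.440840 substitutions/site.
Under a molecular clock d = 2μt, so t = d/(2μ) = 0.440840 / (2 × 0.0227) = 9.71 Myr.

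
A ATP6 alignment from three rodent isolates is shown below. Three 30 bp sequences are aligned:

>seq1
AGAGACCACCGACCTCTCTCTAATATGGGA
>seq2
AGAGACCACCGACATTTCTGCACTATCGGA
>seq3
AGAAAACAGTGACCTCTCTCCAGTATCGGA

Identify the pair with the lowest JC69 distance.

seq1–seq2: 6/30 differ, p = 0.200, d = 0.233.
seq1–seq3: 7/30 differ, p = 0.233, d = 0.280.
seq2–seq3: 8/30 differ, p = 0.267, d = 0.330.
The smallest distance is between seq1 and seq2.

seq1 and seq2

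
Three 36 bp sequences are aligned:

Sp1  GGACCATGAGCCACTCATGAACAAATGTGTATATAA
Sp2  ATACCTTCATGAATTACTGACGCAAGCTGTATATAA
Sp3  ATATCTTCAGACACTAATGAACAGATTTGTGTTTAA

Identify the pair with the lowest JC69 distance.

Sp1–Sp2: 15/36 differ, p = 0.417, d = 0.608.
Sp1–Sp3: 11/36 differ, p = 0.306, d = 0.392.
Sp2–Sp3: 14/36 differ, p = 0.389, d = 0.548.
The smallest distance is between Sp1 and Sp3.

Sp1 and Sp3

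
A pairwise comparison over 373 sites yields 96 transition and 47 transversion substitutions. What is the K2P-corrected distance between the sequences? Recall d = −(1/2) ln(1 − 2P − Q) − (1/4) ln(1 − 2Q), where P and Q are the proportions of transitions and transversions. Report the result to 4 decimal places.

P = 96/373 ≈ 0.257373 and Q = 47/373 ≈ 0.126005.
Under the Kimura two-parameter model, d = −½ ln(1 − 2P − Q) − ¼ ln(1 − 2Q).
1 − 2P − Q = 0.359249, giving −½ ln(0.359249) = 0.511870.
1 − 2Q = 0.74799, giving −¼ ln(0.74799) = 0.072591.
d = 0.511870 + 0.072591 = 0.584461.

0.5845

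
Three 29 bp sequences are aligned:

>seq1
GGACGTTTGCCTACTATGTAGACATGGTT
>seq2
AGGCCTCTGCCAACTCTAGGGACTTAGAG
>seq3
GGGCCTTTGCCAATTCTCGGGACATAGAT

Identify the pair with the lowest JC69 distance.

seq2 and seq3

seq1–seq2: 13/29 differ, p = 0.448, d = 0.683.
seq1–seq3: 10/29 differ, p = 0.345, d = 0.462.
seq2–seq3: 6/29 differ, p = 0.207, d = 0.242.
The smallest distance is between seq2 and seq3.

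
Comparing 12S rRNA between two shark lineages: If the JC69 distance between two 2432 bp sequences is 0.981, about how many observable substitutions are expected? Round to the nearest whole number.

Invert JC69: p = (3/4)(1 − e^(−4d/3)) = 0.75 × (1 − e^(-1.308)) = 0.75 × (1 − 0.270360) = 0.547230.
Expected differing sites = pL ≈ 0.547230 × 2432 = 1330.86336 ≈ 1331.

1331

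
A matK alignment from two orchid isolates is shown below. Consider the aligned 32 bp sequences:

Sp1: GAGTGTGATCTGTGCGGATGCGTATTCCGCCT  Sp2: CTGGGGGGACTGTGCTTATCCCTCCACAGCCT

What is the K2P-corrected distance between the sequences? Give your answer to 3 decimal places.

0.693

Of 32 sites, 2 differences are transitions and 12 are transversions, so P = 2/32 = 0.0625 and Q = 12/32 = 0.375.
Under the Kimura two-parameter model, d = −½ ln(1 − 2P − Q) − ¼ ln(1 − 2Q).
1 − 2P − Q = 0.5, giving −½ ln(0.5) = 0.346574.
1 − 2Q = 0.25, giving −¼ ln(0.25) = 0.346574.
d = 0.346574 + 0.346574 = 0.693148.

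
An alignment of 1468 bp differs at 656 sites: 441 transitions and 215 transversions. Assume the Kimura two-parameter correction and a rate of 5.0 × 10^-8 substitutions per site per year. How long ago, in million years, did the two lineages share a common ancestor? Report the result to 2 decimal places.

7.74

P = 441/1468 ≈ 0.300409 and Q = 215/1468 ≈ 0.146458.
Under the Kimura two-parameter model, d = −½ ln(1 − 2P − Q) − ¼ ln(1 − 2Q).
1 − 2P − Q = 0.252724, giving −½ ln(0.252724) = 0.687729.
1 − 2Q = 0.707084, giving −¼ ln(0.707084) = 0.086651.
d = 0.687729 + 0.086651 = 0.774380.
Under a molecular clock d = 2μt, so t = d/(2μ) = 0.774380 / (2 × 5.0 × 10^-8) = 7.74 million years.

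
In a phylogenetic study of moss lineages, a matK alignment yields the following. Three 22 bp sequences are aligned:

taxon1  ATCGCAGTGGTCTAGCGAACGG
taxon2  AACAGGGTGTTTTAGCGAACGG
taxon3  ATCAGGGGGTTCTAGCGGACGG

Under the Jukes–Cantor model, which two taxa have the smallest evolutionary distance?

taxon2 and taxon3

taxon1–taxon2: 6/22 differ, p = 0.273, d = 0.339.
taxon1–taxon3: 6/22 differ, p = 0.273, d = 0.339.
taxon2–taxon3: 4/22 differ, p = 0.182, d = 0.208.
The smallest distance is between taxon2 and taxon3.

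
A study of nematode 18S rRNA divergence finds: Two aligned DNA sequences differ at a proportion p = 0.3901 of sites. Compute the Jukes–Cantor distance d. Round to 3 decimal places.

0.551

d = −(3/4) ln(1 − 4p/3) = −0.75 ln(1 − 0.520133) = −0.75 ln(0.479867)
  = −0.75 × (-0.734246) = 0.550685 substitutions/site.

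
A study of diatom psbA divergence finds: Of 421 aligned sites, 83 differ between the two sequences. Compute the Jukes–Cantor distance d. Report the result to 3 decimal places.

p = 83/421 ≈ 0.19715.
d = −(3/4) ln(1 − 4p/3) = −0.75 ln(1 − 0.262867) = −0.75 ln(0.737133)
  = −0.75 × (-0.304987) = 0.228740 substitutions/site.

0.229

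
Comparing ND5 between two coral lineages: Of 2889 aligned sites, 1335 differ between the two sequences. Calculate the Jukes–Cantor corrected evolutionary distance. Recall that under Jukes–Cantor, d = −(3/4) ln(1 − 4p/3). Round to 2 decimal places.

p = 1335/2889 ≈ 0.462098.
d = −(3/4) ln(1 − 4p/3) = −0.75 ln(1 − 0.616131) = −0.75 ln(0.383869)
  = −0.75 × (-0.957454) = 0.718091 substitutions/site.

0.72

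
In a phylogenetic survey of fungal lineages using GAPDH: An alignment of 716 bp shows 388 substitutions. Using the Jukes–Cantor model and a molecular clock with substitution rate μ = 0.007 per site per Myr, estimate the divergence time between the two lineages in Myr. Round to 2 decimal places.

p = 388/716 ≈ 0.541899.
d = −(3/4) ln(1 − 4p/3) = −0.75 ln(1 − 0.722532) = −0.75 ln(0.277468)
  = −0.75 × (-1.282050) = 0.961538 substitutions/site.
Under a molecular clock d = 2μt, so t = d/(2μ) = 0.961538 / (2 × 0.007) = 68.68 Myr.

68.68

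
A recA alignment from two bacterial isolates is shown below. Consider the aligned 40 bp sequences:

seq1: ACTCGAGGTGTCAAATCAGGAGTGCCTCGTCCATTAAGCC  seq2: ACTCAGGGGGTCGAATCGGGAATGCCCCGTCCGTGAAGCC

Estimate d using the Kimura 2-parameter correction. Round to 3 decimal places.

Of 40 sites, 7 differences are transitions and 2 are transversions, so P = 7/40 = 0.175 and Q = 2/40 = 0.05.
Under the Kimura two-parameter model, d = −½ ln(1 − 2P − Q) − ¼ ln(1 − 2Q).
1 − 2P − Q = 0.6, giving −½ ln(0.6) = 0.255413.
1 − 2Q = 0.9, giving −¼ ln(0.9) = 0.026340.
d = 0.255413 + 0.026340 = 0.281753.

0.282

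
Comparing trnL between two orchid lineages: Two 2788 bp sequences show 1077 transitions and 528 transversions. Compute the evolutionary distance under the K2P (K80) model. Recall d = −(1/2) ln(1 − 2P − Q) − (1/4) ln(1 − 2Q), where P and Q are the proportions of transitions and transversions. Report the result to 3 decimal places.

1.754

P = 1077/2788 ≈ 0.386298 and Q = 528/2788 ≈ 0.189383.
Under the Kimura two-parameter model, d = −½ ln(1 − 2P − Q) − ¼ ln(1 − 2Q).
1 − 2P − Q = 0.038021, giving −½ ln(0.038021) = 1.634808.
1 − 2Q = 0.621234, giving −¼ ln(0.621234) = 0.119012.
d = 1.634808 + 0.119012 = 1.753820.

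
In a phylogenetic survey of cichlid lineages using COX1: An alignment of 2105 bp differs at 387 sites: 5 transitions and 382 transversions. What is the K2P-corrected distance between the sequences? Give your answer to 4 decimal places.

P = 5/2105 ≈ 0.002375 and Q = 382/2105 ≈ 0.181473.
Under the Kimura two-parameter model, d = −½ ln(1 − 2P − Q) − ¼ ln(1 − 2Q).
1 − 2P − Q = 0.813777, giving −½ ln(0.813777) = 0.103034.
1 − 2Q = 0.637054, giving −¼ ln(0.637054) = 0.112725.
d = 0.103034 + 0.112725 = 0.215759.

0.2158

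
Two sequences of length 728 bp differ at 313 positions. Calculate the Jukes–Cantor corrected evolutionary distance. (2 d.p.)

p = 313/728 ≈ 0.429945.
d = −(3/4) ln(1 − 4p/3) = −0.75 ln(1 − 0.57326) = −0.75 ln(0.42674)
  = −0.75 × (-0.851580) = 0.638685 substitutions/site.

0.64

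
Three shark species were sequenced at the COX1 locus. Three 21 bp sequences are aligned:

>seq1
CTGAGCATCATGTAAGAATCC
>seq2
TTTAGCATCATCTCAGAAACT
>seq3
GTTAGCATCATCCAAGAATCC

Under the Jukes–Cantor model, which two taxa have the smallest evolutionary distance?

seq1–seq2: 6/21 differ, p = 0.286, d = 0.360.
seq1–seq3: 4/21 differ, p = 0.190, d = 0.220.
seq2–seq3: 5/21 differ, p = 0.238, d = 0.286.
The smallest distance is between seq1 and seq3.

seq1 and seq3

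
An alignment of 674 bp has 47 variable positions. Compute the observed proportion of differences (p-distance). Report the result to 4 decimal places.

p = 47/674 = 0.069732… ≈ 0.0697 (to 4 d.p.).

0.0697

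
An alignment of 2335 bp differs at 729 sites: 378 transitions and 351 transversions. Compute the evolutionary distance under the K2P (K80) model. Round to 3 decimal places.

P = 378/2335 ≈ 0.161884 and Q = 351/2335 ≈ 0.150321.
Under the Kimura two-parameter model, d = −½ ln(1 − 2P − Q) − ¼ ln(1 − 2Q).
1 − 2P − Q = 0.525911, giving −½ ln(0.525911) = 0.321312.
1 − 2Q = 0.699358, giving −¼ ln(0.699358) = 0.089398.
d = 0.321312 + 0.089398 = 0.410710.

0.411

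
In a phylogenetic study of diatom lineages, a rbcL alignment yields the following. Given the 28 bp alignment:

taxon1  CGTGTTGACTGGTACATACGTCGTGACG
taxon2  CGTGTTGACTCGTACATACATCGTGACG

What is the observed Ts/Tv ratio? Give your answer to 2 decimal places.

1.00

Transitions are A↔G and C↔T; transversions are all other mismatches.
Transitions: 1. Transversions: 1.
R = 1/1 = 1.00.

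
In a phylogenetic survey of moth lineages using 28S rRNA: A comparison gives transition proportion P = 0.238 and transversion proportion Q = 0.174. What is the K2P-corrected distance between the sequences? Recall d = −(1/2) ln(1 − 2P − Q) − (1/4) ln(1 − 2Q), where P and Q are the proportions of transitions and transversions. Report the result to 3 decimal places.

0.632

Under the Kimura two-parameter model, d = −½ ln(1 − 2P − Q) − ¼ ln(1 − 2Q).
1 − 2P − Q = 0.35, giving −½ ln(0.35) = 0.524911.
1 − 2Q = 0.652, giving −¼ ln(0.652) = 0.106928.
d = 0.524911 + 0.106928 = 0.631839.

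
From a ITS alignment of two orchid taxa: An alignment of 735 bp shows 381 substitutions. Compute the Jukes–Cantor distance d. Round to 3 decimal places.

0.881

p = 381/735 ≈ 0.518367.
d = −(3/4) ln(1 − 4p/3) = −0.75 ln(1 − 0.691156) = −0.75 ln(0.308844)
  = −0.75 × (-1.174919) = 0.881189 substitutions/site.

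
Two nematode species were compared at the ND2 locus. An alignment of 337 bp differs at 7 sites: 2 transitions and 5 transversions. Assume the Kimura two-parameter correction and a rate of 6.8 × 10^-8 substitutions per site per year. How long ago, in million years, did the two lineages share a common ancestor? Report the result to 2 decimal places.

0.15

P = 2/337 ≈ 0.005935 and Q = 5/337 ≈ 0.014837.
Under the Kimura two-parameter model, d = −½ ln(1 − 2P − Q) − ¼ ln(1 − 2Q).
1 − 2P − Q = 0.973293, giving −½ ln(0.973293) = 0.013535.
1 − 2Q = 0.970326, giving −¼ ln(0.970326) = 0.007531.
d = 0.013535 + 0.007531 = 0.021066.
Under a molecular clock d = 2μt, so t = d/(2μ) = 0.021066 / (2 × 6.8 × 10^-8) = 0.15 million years.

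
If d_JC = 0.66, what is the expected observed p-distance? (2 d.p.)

0.44

p = (3/4)(1 − e^(−4d/3)) = 0.75 × (1 − e^(-0.88)) = 0.75 × (1 − 0.414783) = 0.438913.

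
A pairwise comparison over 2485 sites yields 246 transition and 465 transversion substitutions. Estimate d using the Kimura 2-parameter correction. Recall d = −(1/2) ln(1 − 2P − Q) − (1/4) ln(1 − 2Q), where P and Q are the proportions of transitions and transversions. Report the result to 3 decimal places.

P = 246/2485 ≈ 0.098994 and Q = 465/2485 ≈ 0.187123.
Under the Kimura two-parameter model, d = −½ ln(1 − 2P − Q) − ¼ ln(1 − 2Q).
1 − 2P − Q = 0.614889, giving −½ ln(0.614889) = 0.243157.
1 − 2Q = 0.625754, giving −¼ ln(0.625754) = 0.117199.
d = 0.243157 + 0.117199 = 0.360356.

0.360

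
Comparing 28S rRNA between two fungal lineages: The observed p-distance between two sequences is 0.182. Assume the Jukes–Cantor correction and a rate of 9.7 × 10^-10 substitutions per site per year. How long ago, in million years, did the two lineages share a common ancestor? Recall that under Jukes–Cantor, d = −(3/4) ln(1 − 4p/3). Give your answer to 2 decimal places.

d = −(3/4) ln(1 − 4p/3) = −0.75 ln(1 − 0.242667) = −0.75 ln(0.757333)
  = −0.75 × (-0.277952) = 0.208464 substitutions/site.
Under a molecular clock d = 2μt, so t = d/(2μ) = 0.208464 / (2 × 9.7 × 10^-10) = 107.46 million years.

107.46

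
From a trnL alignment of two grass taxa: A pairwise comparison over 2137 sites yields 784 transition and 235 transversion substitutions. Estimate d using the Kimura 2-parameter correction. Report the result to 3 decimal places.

0.990

P = 784/2137 ≈ 0.366869 and Q = 235/2137 ≈ 0.109967.
Under the Kimura two-parameter model, d = −½ ln(1 − 2P − Q) − ¼ ln(1 − 2Q).
1 − 2P − Q = 0.156295, giving −½ ln(0.156295) = 0.928005.
1 − 2Q = 0.780066, giving −¼ ln(0.780066) = 0.062094.
d = 0.928005 + 0.062094 = 0.990099.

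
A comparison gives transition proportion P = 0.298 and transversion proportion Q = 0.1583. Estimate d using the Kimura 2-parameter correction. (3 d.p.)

0.797

Under the Kimura two-parameter model, d = −½ ln(1 − 2P − Q) − ¼ ln(1 − 2Q).
1 − 2P − Q = 0.2457, giving −½ ln(0.2457) = 0.701822.
1 − 2Q = 0.6834, giving −¼ ln(0.6834) = 0.095169.
d = 0.701822 + 0.095169 = 0.796991.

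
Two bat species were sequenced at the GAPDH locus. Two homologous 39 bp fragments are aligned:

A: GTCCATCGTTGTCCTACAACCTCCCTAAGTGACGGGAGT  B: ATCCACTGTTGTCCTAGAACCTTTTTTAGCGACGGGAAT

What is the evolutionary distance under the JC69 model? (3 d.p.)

The sequences differ at 10 of 39 sites (1, 6, 7, 17, 23, 24, 25, 27, 30, 38), so p = 10/39 ≈ 0.25641.
d = −(3/4) ln(1 − 4p/3) = −0.75 ln(1 − 0.34188) = −0.75 ln(0.65812)
  = −0.75 × (-0.418368) = 0.313776 substitutions/site.

0.314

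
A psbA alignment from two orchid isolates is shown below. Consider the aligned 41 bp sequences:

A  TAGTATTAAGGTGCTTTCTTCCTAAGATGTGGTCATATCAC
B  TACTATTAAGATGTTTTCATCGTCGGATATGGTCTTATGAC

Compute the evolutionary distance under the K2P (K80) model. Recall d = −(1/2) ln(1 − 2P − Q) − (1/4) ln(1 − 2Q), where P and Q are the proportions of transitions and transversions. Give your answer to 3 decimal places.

0.295

Of 41 sites, 4 differences are transitions and 6 are transversions, so P = 4/41 ≈ 0.097561 and Q = 6/41 ≈ 0.146341.
Under the Kimura two-parameter model, d = −½ ln(1 − 2P − Q) − ¼ ln(1 − 2Q).
1 − 2P − Q = 0.658537, giving −½ ln(0.658537) = 0.208867.
1 − 2Q = 0.707318, giving −¼ ln(0.707318) = 0.086569.
d = 0.208867 + 0.086569 = 0.295436.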